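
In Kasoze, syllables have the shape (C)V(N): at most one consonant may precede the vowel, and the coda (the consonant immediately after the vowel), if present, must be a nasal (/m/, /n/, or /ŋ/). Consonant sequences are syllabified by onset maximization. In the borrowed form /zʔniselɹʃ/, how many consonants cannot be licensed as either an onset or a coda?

Under (C)V(N), the unsyllabifiable consonants are /z/, /ʔ/, /l/, /ɹ/, /ʃ/ (only a nasal (/m/, /n/, or /ŋ/) is licensed in coda position; onsets are limited to one consonant).

5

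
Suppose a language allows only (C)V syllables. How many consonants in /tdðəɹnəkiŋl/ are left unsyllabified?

5

Under (C)V, the unsyllabifiable consonants are /t/, /d/, /ɹ/, /ŋ/, /l/ (no codas are permitted; onsets are limited to one consonant).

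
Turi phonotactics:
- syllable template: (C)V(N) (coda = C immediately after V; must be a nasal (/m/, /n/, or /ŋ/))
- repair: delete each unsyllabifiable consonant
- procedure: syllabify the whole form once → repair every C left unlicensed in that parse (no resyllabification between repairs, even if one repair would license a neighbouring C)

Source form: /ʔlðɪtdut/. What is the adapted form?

The consonants /ʔ/, /l/, /t/, /t/ cannot be parsed into a legal (C)V(N) syllable (only a nasal (/m/, /n/, or /ŋ/) is licensed in coda position; onsets are limited to one consonant).
Deleting the stranded consonants removes /ʔ/, /l/, /t/, /t/.

ðɪdu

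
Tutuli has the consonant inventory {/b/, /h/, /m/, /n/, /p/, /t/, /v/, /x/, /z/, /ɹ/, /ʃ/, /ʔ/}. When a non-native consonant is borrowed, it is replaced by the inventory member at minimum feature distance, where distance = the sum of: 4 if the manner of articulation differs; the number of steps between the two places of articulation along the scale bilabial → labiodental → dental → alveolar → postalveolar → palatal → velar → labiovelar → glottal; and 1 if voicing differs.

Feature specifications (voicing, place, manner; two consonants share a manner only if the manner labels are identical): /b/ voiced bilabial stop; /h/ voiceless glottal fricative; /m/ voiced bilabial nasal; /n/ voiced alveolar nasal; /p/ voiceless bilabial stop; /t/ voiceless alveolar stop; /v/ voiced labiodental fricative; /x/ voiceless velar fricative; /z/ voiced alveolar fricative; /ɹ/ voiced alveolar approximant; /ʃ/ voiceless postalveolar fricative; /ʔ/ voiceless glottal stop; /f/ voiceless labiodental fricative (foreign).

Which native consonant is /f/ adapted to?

/v/ is closest: same manner (fricative), place distance 0 (labiodental→labiodental), voicing differs (+1); total 1. Next closest is /z/ at distance 3.

v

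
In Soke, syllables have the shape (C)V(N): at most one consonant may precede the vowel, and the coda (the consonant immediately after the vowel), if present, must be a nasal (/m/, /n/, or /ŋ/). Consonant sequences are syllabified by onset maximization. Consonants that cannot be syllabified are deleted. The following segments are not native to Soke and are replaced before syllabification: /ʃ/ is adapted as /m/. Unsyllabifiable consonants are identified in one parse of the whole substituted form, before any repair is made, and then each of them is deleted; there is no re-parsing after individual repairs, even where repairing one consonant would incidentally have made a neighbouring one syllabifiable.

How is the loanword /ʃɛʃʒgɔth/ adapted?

mɛmgɔ

Substitution: /ʃ/ → /m/, giving /mɛmʒgɔth/.
Syllabifying with onset maximization leaves /ʒ/, /t/, /h/ stranded (only a nasal (/m/, /n/, or /ŋ/) is licensed in coda position; onsets are limited to one consonant).
Deleting the stranded consonants removes /ʒ/, /t/, /h/.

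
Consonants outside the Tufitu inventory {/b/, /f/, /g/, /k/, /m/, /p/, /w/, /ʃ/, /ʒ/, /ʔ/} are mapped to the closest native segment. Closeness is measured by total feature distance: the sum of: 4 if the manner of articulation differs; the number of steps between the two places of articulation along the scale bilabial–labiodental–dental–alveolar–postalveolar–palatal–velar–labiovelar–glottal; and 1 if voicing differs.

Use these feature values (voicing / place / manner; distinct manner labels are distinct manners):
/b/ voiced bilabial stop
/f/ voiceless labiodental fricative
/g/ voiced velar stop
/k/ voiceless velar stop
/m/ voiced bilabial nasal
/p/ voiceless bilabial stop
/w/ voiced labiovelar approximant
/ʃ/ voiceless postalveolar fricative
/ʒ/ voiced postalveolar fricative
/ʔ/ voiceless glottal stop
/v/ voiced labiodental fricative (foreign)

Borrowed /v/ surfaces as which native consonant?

/f/ is closest: same manner (fricative), place distance 0 (labiodental→labiodental), voicing differs (+1); total 1. Next closest is /ʒ/ at distance 3.

f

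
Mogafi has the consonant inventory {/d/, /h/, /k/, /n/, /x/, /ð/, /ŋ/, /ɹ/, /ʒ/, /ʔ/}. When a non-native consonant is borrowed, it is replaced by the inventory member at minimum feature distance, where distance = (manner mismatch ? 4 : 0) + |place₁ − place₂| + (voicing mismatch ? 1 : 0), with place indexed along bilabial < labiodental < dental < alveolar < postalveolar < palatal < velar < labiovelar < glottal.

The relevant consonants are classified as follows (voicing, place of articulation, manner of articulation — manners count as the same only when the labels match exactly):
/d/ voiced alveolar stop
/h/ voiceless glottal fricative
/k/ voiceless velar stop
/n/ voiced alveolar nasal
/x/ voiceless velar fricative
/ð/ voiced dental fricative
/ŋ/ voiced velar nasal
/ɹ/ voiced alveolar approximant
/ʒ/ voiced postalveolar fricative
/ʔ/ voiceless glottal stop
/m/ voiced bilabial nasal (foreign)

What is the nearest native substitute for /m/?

n

/n/ is closest: same manner (nasal), place distance 3 (bilabial→alveolar), same voicing; total 3. Next closest is /ð/ at distance 6.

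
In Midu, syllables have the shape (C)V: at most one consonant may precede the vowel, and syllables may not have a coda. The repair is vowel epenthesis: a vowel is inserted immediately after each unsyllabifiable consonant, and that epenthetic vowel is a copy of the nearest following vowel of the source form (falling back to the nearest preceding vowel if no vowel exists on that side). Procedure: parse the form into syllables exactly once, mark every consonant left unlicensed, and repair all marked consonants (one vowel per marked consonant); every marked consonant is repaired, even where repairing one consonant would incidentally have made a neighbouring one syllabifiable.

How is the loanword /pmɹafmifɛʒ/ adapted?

Under (C)V, the unsyllabifiable consonants are /p/, /m/, /f/, /ʒ/ (no codas are permitted; onsets are limited to one consonant).
Inserting the epenthetic vowel yields /p/ → /pa/, /m/ → /ma/, /f/ → /fi/, /ʒ/ → /ʒɛ/.

pamaɹafimifɛʒɛ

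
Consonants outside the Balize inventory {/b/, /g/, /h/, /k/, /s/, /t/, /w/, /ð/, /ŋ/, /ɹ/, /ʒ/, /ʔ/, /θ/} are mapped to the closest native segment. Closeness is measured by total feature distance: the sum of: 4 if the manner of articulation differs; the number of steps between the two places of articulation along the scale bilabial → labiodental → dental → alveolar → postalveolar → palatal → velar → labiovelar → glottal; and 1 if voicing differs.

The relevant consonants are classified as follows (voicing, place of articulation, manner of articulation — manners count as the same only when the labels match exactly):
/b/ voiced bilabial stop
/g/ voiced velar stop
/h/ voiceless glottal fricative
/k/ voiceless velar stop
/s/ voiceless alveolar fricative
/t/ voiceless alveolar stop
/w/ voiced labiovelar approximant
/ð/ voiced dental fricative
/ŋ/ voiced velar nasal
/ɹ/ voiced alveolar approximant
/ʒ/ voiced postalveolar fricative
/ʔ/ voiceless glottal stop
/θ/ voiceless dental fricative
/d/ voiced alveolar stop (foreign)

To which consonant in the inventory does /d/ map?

/t/ is closest: same manner (stop), place distance 0 (alveolar→alveolar), voicing differs (+1); total 1. Next closest is /b/ at distance 3.

t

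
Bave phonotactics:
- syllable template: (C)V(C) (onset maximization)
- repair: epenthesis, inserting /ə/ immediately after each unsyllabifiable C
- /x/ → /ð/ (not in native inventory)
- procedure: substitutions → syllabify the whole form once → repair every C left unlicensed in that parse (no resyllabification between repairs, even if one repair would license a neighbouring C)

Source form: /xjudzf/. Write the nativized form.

Substitution: /x/ → /ð/, giving /ðjudzf/.
Under (C)V(C), the unsyllabifiable consonants are /ð/, /z/, /f/ (at most one coda consonant is licensed; onsets are limited to one consonant).
Epenthesis after each stranded consonant: /ð/ → /ðə/, /z/ → /zə/, /f/ → /fə/.

ðəjudzəfə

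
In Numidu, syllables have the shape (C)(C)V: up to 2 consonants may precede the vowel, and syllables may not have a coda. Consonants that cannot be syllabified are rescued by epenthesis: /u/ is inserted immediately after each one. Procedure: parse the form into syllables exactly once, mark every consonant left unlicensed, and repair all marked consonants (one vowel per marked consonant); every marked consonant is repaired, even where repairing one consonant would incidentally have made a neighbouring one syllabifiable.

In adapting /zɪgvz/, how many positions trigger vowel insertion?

3

The unsyllabifiable consonants are /g/, /v/, /z/; each receives one epenthetic vowel.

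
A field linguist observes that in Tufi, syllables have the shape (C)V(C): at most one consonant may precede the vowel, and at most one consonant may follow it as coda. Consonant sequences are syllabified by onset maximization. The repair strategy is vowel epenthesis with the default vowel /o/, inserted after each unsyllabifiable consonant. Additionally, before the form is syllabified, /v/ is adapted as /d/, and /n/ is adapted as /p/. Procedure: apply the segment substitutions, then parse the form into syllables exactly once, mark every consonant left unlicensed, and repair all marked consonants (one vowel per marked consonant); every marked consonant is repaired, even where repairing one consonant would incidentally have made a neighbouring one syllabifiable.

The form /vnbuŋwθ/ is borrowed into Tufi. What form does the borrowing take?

dopobuŋwoθo

Substitution: /v/ → /d/, /n/ → /p/, giving /dpbuŋwθ/.
Syllabifying with onset maximization leaves /d/, /p/, /w/, /θ/ stranded (at most one coda consonant is licensed; onsets are limited to one consonant).
Inserting the epenthetic vowel yields /d/ → /do/, /p/ → /po/, /w/ → /wo/, /θ/ → /θo/.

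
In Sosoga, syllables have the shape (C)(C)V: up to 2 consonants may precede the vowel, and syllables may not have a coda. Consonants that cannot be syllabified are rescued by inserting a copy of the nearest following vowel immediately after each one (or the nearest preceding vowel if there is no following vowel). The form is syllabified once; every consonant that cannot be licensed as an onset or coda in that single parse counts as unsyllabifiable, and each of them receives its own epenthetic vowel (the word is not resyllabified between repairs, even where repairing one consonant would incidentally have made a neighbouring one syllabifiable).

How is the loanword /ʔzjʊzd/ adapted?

Syllabifying with onset maximization leaves /ʔ/, /z/, /d/ stranded (no codas are permitted; onsets may contain at most 2 consonants).
Epenthesis after each stranded consonant: /ʔ/ → /ʔʊ/, /z/ → /zʊ/, /d/ → /dʊ/.

ʔʊzjʊzʊdʊ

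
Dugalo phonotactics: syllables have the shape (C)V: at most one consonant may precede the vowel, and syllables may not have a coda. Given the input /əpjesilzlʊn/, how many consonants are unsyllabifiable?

Syllabifying with onset maximization leaves /p/, /l/, /z/, /n/ stranded (no codas are permitted; onsets are limited to one consonant).

4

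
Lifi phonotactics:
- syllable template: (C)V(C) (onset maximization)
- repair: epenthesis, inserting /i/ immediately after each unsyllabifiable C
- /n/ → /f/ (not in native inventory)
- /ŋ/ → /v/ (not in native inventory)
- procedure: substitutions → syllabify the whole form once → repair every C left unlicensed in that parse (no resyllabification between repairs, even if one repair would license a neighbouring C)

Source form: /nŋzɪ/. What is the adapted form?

Substitution: /n/ → /f/, /ŋ/ → /v/, giving /fvzɪ/.
Syllabifying with onset maximization leaves /f/, /v/ stranded (at most one coda consonant is licensed; onsets are limited to one consonant).
Epenthesis after each stranded consonant: /f/ → /fi/, /v/ → /vi/.

fivizɪ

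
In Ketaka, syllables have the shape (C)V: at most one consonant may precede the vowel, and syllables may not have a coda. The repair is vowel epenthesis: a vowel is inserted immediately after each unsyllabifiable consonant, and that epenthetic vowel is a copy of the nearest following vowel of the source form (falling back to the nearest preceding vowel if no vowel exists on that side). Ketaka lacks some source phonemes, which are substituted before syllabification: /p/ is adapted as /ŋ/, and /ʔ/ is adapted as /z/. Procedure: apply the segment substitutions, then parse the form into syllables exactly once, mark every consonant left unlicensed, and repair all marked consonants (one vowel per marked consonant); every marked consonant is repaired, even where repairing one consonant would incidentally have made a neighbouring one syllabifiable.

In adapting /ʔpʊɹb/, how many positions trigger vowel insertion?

After substitution the input is /zŋʊɹb/.
The unsyllabifiable consonants are /z/, /ɹ/, /b/; each receives one epenthetic vowel.

3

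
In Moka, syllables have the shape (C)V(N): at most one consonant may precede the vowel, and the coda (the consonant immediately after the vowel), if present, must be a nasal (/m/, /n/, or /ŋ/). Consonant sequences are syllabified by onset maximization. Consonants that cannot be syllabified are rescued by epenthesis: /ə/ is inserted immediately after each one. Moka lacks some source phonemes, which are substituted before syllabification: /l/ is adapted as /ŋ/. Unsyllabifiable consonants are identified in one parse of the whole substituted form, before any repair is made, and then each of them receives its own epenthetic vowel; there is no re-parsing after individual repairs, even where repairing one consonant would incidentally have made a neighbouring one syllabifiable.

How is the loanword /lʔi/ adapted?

Substitution: /l/ → /ŋ/, giving /ŋʔi/.
The consonants /ŋ/ cannot be parsed into a legal (C)V(N) syllable (only a nasal (/m/, /n/, or /ŋ/) is licensed in coda position; onsets are limited to one consonant).
Each unlicensed consonant becomes the onset of a new syllable: /ŋ/ → /ŋə/.

ŋəʔi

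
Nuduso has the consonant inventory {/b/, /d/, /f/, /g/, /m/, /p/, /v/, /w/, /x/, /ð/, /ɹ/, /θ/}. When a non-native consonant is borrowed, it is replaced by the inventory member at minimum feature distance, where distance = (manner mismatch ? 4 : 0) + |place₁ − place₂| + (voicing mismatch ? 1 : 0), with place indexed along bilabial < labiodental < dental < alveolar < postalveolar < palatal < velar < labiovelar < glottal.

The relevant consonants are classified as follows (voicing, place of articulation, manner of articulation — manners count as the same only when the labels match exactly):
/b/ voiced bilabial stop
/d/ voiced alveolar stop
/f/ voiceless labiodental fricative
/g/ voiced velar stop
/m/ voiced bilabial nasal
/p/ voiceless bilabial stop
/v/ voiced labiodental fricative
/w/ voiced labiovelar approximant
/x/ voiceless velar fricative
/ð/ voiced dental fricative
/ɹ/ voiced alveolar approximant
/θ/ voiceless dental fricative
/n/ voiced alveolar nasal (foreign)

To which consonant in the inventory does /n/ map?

/m/ is closest: same manner (nasal), place distance 3 (alveolar→bilabial), same voicing; total 3. Next closest is /d/ at distance 4.

m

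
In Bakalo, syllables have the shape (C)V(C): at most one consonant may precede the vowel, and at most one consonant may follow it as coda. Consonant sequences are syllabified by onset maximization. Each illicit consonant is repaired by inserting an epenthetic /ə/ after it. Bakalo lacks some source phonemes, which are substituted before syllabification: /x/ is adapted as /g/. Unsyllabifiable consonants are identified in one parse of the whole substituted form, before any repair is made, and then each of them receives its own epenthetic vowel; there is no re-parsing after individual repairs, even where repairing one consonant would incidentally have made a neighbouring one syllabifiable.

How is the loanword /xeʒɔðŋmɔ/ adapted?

Substitution: /x/ → /g/, giving /geʒɔðŋmɔ/.
The consonants /ŋ/ cannot be parsed into a legal (C)V(C) syllable (at most one coda consonant is licensed; onsets are limited to one consonant).
Inserting the epenthetic vowel yields /ŋ/ → /ŋə/.

geʒɔðŋəmɔ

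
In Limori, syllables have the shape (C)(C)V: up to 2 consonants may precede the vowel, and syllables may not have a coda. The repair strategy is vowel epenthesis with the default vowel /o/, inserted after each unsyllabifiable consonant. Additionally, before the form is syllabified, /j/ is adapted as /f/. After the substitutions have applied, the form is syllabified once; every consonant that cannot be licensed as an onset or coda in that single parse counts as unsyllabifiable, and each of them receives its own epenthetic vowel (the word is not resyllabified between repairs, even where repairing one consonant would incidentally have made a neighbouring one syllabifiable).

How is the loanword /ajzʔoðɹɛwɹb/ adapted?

Substitution: /j/ → /f/, giving /afzʔoðɹɛwɹb/.
The consonants /f/, /w/, /ɹ/, /b/ cannot be parsed into a legal (C)(C)V syllable (no codas are permitted; onsets may contain at most 2 consonants).
Epenthesis after each stranded consonant: /f/ → /fo/, /w/ → /wo/, /ɹ/ → /ɹo/, /b/ → /bo/.

afozʔoðɹɛwoɹobo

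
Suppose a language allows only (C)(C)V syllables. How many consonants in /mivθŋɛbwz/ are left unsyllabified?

Under (C)(C)V, the unsyllabifiable consonants are /v/, /b/, /w/, /z/ (no codas are permitted; onsets may contain at most 2 consonants).

4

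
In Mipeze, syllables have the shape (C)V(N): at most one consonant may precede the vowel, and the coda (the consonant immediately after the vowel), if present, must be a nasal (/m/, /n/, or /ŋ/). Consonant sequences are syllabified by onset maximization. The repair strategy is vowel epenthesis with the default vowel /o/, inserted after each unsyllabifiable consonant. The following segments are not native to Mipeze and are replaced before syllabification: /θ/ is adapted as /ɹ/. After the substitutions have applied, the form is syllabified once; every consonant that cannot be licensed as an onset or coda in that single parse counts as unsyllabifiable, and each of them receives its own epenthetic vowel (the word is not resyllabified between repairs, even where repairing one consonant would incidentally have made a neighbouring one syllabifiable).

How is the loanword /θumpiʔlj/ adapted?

ɹumpiʔolojo

Substitution: /θ/ → /ɹ/, giving /ɹumpiʔlj/.
Under (C)V(N), the unsyllabifiable consonants are /ʔ/, /l/, /j/ (only a nasal (/m/, /n/, or /ŋ/) is licensed in coda position; onsets are limited to one consonant).
Inserting the epenthetic vowel yields /ʔ/ → /ʔo/, /l/ → /lo/, /j/ → /jo/.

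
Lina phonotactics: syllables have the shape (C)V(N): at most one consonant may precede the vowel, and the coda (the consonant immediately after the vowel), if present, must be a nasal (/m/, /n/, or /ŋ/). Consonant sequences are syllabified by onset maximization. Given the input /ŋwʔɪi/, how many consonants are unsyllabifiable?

Under (C)V(N), the unsyllabifiable consonants are /ŋ/, /w/ (only a nasal (/m/, /n/, or /ŋ/) is licensed in coda position; onsets are limited to one consonant).

2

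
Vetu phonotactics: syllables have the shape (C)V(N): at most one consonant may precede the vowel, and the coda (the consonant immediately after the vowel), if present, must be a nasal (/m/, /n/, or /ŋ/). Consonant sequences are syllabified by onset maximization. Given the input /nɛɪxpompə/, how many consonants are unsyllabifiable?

1

Syllabifying with onset maximization leaves /x/ stranded (only a nasal (/m/, /n/, or /ŋ/) is licensed in coda position; onsets are limited to one consonant).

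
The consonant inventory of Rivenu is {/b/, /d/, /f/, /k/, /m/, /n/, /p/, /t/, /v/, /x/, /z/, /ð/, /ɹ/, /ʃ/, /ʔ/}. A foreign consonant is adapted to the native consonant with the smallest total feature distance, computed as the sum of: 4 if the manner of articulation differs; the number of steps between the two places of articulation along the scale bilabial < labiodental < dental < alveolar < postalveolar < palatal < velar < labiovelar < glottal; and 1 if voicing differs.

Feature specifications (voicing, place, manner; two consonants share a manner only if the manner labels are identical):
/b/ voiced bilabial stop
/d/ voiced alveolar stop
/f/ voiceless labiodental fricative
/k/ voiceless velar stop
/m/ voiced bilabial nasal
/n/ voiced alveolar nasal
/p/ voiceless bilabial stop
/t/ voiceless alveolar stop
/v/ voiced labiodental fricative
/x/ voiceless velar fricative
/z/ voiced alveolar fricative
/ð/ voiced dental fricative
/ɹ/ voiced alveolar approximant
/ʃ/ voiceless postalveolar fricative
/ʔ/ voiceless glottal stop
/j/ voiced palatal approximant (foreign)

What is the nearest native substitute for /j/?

ɹ

/ɹ/ is closest: same manner (approximant), place distance 2 (palatal→alveolar), same voicing; total 2. Next closest is /d/ at distance 6.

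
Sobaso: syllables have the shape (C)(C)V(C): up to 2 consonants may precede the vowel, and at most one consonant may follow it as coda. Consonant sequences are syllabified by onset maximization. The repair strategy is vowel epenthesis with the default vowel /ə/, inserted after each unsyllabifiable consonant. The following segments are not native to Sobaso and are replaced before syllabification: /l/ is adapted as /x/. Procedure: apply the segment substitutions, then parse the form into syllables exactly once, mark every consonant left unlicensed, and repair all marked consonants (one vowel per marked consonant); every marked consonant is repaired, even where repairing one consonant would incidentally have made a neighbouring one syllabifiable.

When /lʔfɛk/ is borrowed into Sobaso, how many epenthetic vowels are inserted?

1

After substitution the input is /xʔfɛk/.
The unsyllabifiable consonants are /x/; each receives one epenthetic vowel.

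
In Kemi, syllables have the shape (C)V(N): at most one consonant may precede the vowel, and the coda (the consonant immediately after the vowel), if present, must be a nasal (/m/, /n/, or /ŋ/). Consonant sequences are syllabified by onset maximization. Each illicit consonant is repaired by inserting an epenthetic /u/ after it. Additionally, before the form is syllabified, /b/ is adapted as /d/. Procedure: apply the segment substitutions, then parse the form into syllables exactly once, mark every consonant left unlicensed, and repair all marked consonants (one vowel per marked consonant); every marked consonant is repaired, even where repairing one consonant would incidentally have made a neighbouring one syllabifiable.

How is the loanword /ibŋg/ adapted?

Substitution: /b/ → /d/, giving /idŋg/.
Under (C)V(N), the unsyllabifiable consonants are /d/, /ŋ/, /g/ (only a nasal (/m/, /n/, or /ŋ/) is licensed in coda position; onsets are limited to one consonant).
Each unlicensed consonant becomes the onset of a new syllable: /d/ → /du/, /ŋ/ → /ŋu/, /g/ → /gu/.

iduŋugu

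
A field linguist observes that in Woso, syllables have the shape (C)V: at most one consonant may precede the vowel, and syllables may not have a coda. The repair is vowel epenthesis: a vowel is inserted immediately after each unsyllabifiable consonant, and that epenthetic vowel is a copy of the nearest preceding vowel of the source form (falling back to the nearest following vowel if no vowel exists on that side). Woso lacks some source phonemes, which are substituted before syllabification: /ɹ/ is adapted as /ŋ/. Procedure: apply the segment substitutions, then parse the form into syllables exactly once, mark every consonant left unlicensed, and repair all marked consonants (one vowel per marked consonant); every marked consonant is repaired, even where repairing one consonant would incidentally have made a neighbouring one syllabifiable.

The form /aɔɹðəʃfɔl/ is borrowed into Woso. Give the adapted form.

Substitution: /ɹ/ → /ŋ/, giving /aɔŋðəʃfɔl/.
Under (C)V, the unsyllabifiable consonants are /ŋ/, /ʃ/, /l/ (no codas are permitted; onsets are limited to one consonant).
Each unlicensed consonant becomes the onset of a new syllable: /ŋ/ → /ŋɔ/, /ʃ/ → /ʃə/, /l/ → /lɔ/.

aɔŋɔðəʃəfɔlɔ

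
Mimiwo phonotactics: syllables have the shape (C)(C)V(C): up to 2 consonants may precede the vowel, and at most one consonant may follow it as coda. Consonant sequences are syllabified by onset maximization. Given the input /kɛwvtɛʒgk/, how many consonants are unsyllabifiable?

2

Syllabifying with onset maximization leaves /g/, /k/ stranded (at most one coda consonant is licensed; onsets may contain at most 2 consonants).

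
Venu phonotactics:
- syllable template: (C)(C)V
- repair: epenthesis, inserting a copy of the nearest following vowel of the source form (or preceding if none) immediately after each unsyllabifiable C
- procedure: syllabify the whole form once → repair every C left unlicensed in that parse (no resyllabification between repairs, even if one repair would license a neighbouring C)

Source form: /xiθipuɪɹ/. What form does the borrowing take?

xiθipuɪɹɪ

The consonants /ɹ/ cannot be parsed into a legal (C)(C)V syllable (no codas are permitted; onsets may contain at most 2 consonants).
Each unlicensed consonant becomes the onset of a new syllable: /ɹ/ → /ɹɪ/.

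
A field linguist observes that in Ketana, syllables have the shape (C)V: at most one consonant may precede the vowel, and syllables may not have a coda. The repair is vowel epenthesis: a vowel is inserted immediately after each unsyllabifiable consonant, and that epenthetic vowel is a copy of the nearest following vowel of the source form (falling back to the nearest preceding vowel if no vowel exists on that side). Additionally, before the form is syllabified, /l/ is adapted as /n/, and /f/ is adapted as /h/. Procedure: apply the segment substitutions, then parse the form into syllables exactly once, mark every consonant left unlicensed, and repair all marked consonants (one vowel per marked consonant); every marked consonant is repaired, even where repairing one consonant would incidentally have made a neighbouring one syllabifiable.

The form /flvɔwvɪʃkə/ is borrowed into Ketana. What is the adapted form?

hɔnɔvɔwɪvɪʃəkə

Substitution: /f/ → /h/, /l/ → /n/, giving /hnvɔwvɪʃkə/.
Syllabifying with onset maximization leaves /h/, /n/, /w/, /ʃ/ stranded (no codas are permitted; onsets are limited to one consonant).
Inserting the epenthetic vowel yields /h/ → /hɔ/, /n/ → /nɔ/, /w/ → /wɪ/, /ʃ/ → /ʃə/.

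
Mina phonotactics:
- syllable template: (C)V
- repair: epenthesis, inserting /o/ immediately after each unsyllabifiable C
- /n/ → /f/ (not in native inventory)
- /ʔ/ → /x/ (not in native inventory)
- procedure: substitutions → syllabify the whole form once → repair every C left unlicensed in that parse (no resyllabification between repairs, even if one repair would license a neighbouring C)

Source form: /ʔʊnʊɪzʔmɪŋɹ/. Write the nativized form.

xʊfʊɪzoxomɪŋoɹo

Substitution: /ʔ/ → /x/, /n/ → /f/, giving /xʊfʊɪzxmɪŋɹ/.
Under (C)V, the unsyllabifiable consonants are /z/, /x/, /ŋ/, /ɹ/ (no codas are permitted; onsets are limited to one consonant).
Inserting the epenthetic vowel yields /z/ → /zo/, /x/ → /xo/, /ŋ/ → /ŋo/, /ɹ/ → /ɹo/.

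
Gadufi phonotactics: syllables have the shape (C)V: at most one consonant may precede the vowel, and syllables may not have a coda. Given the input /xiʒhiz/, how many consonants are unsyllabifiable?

2

Syllabifying with onset maximization leaves /ʒ/, /z/ stranded (no codas are permitted; onsets are limited to one consonant).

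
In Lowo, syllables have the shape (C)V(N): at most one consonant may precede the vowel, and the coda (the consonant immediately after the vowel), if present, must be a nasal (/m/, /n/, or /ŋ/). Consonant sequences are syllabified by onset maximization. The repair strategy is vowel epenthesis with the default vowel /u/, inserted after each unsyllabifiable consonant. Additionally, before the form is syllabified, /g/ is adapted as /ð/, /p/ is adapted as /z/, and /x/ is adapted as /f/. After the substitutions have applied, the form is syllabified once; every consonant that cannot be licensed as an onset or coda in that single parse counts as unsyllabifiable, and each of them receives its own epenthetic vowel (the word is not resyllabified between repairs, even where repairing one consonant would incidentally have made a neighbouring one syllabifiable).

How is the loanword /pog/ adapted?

zoðu

Substitution: /p/ → /z/, /g/ → /ð/, giving /zoð/.
Syllabifying with onset maximization leaves /ð/ stranded (only a nasal (/m/, /n/, or /ŋ/) is licensed in coda position; onsets are limited to one consonant).
Inserting the epenthetic vowel yields /ð/ → /ðu/.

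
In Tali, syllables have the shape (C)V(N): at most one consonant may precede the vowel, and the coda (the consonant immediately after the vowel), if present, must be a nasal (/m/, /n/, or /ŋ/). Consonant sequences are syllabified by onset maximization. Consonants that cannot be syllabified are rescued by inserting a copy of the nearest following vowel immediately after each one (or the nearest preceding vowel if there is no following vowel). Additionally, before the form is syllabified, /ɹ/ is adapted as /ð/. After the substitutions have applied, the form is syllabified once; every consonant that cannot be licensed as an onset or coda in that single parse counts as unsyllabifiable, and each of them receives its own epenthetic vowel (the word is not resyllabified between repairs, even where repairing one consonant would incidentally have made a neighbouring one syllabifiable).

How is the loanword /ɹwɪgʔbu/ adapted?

ðɪwɪguʔubu

Substitution: /ɹ/ → /ð/, giving /ðwɪgʔbu/.
Under (C)V(N), the unsyllabifiable consonants are /ð/, /g/, /ʔ/ (only a nasal (/m/, /n/, or /ŋ/) is licensed in coda position; onsets are limited to one consonant).
Each unlicensed consonant becomes the onset of a new syllable: /ð/ → /ðɪ/, /g/ → /gu/, /ʔ/ → /ʔu/.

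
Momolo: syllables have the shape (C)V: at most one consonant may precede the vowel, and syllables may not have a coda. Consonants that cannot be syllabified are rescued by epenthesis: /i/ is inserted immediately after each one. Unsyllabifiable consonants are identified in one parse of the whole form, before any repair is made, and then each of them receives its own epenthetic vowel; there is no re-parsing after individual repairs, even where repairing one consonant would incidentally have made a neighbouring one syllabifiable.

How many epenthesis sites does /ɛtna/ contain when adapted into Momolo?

The unsyllabifiable consonants are /t/; each receives one epenthetic vowel.

1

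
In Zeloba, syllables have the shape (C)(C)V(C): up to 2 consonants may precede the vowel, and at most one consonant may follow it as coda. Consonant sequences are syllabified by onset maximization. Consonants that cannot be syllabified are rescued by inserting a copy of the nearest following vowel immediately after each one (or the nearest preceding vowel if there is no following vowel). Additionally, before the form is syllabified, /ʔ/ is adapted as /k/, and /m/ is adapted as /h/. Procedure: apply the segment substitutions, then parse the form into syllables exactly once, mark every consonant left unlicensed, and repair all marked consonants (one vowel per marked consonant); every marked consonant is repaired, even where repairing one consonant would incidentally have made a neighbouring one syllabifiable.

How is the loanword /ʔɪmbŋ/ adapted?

Substitution: /ʔ/ → /k/, /m/ → /h/, giving /kɪhbŋ/.
Syllabifying with onset maximization leaves /b/, /ŋ/ stranded (at most one coda consonant is licensed; onsets may contain at most 2 consonants).
Each unlicensed consonant becomes the onset of a new syllable: /b/ → /bɪ/, /ŋ/ → /ŋɪ/.

kɪhbɪŋɪ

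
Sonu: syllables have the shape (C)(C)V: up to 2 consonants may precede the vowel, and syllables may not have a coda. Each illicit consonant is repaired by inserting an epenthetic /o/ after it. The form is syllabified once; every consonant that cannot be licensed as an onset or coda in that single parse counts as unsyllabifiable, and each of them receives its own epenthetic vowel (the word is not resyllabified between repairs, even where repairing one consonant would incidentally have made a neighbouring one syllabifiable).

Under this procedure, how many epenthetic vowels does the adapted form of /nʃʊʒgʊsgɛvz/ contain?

The unsyllabifiable consonants are /v/, /z/; each receives one epenthetic vowel.

2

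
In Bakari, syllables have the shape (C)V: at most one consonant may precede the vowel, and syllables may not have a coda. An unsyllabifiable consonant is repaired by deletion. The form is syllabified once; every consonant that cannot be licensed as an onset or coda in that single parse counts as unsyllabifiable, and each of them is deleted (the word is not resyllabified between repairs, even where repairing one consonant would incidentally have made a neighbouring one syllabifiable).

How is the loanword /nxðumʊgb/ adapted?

Under (C)V, the unsyllabifiable consonants are /n/, /x/, /g/, /b/ (no codas are permitted; onsets are limited to one consonant).
Deletion applies to /n/, /x/, /g/, /b/.

ðumʊ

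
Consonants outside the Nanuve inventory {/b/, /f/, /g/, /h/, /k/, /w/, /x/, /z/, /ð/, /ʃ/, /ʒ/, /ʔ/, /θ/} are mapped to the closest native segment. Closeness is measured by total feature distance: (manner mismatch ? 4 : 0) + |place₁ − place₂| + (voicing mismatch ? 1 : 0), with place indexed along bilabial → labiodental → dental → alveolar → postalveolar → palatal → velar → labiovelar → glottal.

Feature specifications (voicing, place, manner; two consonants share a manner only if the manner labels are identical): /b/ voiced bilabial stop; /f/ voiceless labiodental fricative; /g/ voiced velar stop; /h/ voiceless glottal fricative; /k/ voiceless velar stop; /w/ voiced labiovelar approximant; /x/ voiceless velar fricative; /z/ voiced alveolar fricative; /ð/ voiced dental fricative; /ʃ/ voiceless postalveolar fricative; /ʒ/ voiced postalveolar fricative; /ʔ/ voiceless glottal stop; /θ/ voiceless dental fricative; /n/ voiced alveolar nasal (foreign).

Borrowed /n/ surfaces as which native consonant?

z

/z/ is closest: manner differs (nasal→fricative, +4), place distance 0 (alveolar→alveolar), same voicing; total 4. Next closest is /ð/ at distance 5.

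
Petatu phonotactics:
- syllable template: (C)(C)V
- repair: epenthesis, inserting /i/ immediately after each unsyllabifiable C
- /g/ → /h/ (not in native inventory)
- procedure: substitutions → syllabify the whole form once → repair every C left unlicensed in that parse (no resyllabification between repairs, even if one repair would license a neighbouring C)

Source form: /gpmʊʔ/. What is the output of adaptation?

hipmʊʔi

Substitution: /g/ → /h/, giving /hpmʊʔ/.
Syllabifying with onset maximization leaves /h/, /ʔ/ stranded (no codas are permitted; onsets may contain at most 2 consonants).
Each unlicensed consonant becomes the onset of a new syllable: /h/ → /hi/, /ʔ/ → /ʔi/.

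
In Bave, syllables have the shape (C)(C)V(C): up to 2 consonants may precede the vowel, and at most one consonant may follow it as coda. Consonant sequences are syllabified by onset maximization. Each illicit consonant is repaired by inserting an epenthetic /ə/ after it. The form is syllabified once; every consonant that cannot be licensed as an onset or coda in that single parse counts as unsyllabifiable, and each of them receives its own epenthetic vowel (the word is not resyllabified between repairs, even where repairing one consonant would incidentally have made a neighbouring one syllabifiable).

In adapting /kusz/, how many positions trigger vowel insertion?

The unsyllabifiable consonants are /z/; each receives one epenthetic vowel.

1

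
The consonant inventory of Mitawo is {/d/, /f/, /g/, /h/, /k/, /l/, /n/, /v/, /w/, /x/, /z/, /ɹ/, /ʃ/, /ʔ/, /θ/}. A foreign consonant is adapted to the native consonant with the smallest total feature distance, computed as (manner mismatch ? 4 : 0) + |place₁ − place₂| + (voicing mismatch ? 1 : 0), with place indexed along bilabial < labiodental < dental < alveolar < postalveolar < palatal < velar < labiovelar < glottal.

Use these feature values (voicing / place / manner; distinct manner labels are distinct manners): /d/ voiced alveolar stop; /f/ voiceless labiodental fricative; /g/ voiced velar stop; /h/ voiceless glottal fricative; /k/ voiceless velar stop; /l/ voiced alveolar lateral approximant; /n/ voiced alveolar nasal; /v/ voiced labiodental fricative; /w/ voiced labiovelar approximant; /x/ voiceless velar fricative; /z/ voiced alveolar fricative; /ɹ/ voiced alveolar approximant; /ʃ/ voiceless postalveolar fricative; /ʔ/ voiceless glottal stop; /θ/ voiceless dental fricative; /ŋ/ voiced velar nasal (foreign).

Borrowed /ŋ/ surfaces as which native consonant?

n

/n/ is closest: same manner (nasal), place distance 3 (velar→alveolar), same voicing; total 3. Next closest is /g/ at distance 4.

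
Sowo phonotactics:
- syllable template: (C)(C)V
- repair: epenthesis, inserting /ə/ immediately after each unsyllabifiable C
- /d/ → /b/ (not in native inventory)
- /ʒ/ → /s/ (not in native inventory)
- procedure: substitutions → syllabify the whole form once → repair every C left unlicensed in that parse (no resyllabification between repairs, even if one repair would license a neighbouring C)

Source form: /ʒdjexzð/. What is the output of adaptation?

səbjexəzəðə

Substitution: /ʒ/ → /s/, /d/ → /b/, giving /sbjexzð/.
The consonants /s/, /x/, /z/, /ð/ cannot be parsed into a legal (C)(C)V syllable (no codas are permitted; onsets may contain at most 2 consonants).
Each unlicensed consonant becomes the onset of a new syllable: /s/ → /sə/, /x/ → /xə/, /z/ → /zə/, /ð/ → /ðə/.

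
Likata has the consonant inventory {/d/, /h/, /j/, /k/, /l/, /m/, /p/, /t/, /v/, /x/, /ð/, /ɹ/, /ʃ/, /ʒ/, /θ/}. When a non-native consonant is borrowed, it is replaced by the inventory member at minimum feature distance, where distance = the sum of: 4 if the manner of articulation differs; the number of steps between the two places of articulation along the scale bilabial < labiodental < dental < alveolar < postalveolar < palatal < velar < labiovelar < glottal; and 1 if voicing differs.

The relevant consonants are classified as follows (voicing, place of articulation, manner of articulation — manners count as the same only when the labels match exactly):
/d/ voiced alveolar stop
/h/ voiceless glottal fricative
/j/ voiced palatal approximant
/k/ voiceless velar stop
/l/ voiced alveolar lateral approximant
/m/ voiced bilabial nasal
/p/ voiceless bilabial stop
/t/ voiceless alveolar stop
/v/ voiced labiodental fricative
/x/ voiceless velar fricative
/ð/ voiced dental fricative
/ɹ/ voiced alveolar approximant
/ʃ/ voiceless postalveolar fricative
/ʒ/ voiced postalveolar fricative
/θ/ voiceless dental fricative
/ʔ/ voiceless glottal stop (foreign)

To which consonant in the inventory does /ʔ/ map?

k

/k/ is closest: same manner (stop), place distance 2 (glottal→velar), same voicing; total 2. Next closest is /h/ at distance 4.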